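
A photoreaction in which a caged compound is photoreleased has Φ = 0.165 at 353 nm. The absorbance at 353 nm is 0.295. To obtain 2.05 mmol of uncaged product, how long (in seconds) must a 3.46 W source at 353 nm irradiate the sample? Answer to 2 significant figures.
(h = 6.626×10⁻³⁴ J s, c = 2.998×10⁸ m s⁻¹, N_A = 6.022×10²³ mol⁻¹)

Product: 2.05 mmol = 0.00205 mol.
Photons that must be absorbed: 0.00205 / 0.165 = 0.01242 mol.
Fraction absorbed: 1 − 10^(−0.295) = 0.4930.
Incident photons needed: 0.01242 / 0.4930 = 0.02519 mol.
Photon energy: hc/λ = 5.627×10⁻¹⁹ J; per mole, 3.389×10⁵ J mol⁻¹.
Energy required: 0.02519 × 3.389×10⁵ = 8537 J.
Time: 8537 J / 3.46 W = 2500 s.

t ≈ 2500 s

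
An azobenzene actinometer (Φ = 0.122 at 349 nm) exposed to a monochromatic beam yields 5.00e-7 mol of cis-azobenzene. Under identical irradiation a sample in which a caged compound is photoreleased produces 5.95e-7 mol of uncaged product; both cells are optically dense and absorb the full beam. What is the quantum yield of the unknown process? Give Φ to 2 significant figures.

Photons absorbed by the actinometer: 5.00e-7 / 0.122 = 4.098e-6 mol.
Φ(unknown) = 5.95e-7 / 4.098e-6 = 0.15.

Φ = 0.15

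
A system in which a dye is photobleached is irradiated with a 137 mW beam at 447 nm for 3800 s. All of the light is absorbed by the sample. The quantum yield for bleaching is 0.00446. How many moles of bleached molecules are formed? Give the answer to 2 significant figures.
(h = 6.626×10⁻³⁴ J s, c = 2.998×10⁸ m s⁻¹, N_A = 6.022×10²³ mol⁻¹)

Photon energy at 447 nm: hc/λ = (6.626×10⁻³⁴)(2.998×10⁸)/(447×10⁻⁹) = 4.444×10⁻¹⁹ J.
Energy delivered: (137 mW)(3800 s) = 520.6 J.
Photons incident: 520.6 / 4.444×10⁻¹⁹ = 1.171×10²¹, i.e. 1.171×10²¹/6.022×10²³ = 0.001945 mol.
Product: Φ × n_abs = 0.00446 × 0.001945 = 8.675×10⁻⁶ mol.

8.7×10⁻⁶ mol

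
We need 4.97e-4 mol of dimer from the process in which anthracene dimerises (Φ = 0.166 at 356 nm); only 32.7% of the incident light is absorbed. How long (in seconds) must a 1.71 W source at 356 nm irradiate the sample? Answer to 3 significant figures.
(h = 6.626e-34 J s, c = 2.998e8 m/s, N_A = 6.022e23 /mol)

Photons that must be absorbed: 4.97e-4 / 0.166 = 0.002994 mol.
Incident photons needed: 0.002994 / 0.327 = 0.009156 mol.
Photon energy: hc/λ = 5.580e-19 J; per mole, 3.360e5 J mol⁻¹.
Energy required: 0.009156 × 3.360e5 = 3076 J.
Time: 3076 J / 1.71 W = 1800 s.

t ≈ 1800 s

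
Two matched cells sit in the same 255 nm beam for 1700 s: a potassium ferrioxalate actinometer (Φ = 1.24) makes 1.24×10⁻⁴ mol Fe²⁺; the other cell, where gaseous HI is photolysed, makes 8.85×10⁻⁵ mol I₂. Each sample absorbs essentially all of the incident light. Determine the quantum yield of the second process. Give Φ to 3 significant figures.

Photons absorbed by the actinometer: 1.24×10⁻⁴ / 1.24 = 1.000×10⁻⁴ mol.
Φ(unknown) = 8.85×10⁻⁵ / 1.000×10⁻⁴ = 0.885.

Φ = 0.885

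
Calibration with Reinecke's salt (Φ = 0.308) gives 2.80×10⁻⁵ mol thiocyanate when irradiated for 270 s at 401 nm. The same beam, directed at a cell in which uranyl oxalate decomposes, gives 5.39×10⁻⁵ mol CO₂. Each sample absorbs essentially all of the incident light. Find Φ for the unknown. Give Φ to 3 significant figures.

Φ = 0.593

Photons absorbed by the actinometer: 2.80×10⁻⁵ / 0.308 = 9.091×10⁻⁵ mol.
Φ(unknown) = 5.39×10⁻⁵ / 9.091×10⁻⁵ = 0.593.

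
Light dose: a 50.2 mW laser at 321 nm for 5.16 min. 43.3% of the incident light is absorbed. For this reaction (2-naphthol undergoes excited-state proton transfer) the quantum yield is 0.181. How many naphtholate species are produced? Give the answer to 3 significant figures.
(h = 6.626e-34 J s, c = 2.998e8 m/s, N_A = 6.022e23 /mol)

1.97e18 species

Photon energy at 321 nm: hc/λ = (6.626e-34)(2.998e8)/(321e-9) = 6.188e-19 J.
Energy delivered: (50.2 mW)(309.6 s) = 15.54 J.
Photons incident: 15.54 / 6.188e-19 = 2.511e19, i.e. 2.511e19/6.022e23 = 4.170e-5 mol.
Photons absorbed: 0.433 × 4.170e-5 = 1.806e-5 mol.
Product: Φ × n_abs = 0.181 × 1.806e-5 = 3.269e-6 mol.
As a count: 3.269e-6 × 6.022e23 = 1.97e18.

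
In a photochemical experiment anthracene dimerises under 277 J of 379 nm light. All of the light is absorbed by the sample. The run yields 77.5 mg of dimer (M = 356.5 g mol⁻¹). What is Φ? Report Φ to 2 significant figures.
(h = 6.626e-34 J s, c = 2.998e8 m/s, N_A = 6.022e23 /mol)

Product: 77.5 mg / 356.5 g mol⁻¹ = 2.174e-4 mol.
Photon energy at 379 nm: hc/λ = (6.626e-34)(2.998e8)/(379e-9) = 5.241e-19 J.
Photons incident: 277 / 5.241e-19 = 5.285e20, i.e. 5.285e20/6.022e23 = 8.776e-4 mol.
Φ = 2.174e-4 mol / 8.776e-4 mol photons = 0.25.

Φ = 0.25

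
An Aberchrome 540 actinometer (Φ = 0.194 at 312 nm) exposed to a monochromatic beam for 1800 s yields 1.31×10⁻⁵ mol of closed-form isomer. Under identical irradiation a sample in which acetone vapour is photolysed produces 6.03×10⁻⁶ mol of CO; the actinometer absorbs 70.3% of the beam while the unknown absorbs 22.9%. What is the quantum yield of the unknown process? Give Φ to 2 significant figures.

Φ = 0.27

Photons absorbed by the actinometer: 1.31×10⁻⁵ / 0.194 = 6.753×10⁻⁵ mol.
Incident flux: 6.753×10⁻⁵ / 0.703 = 9.606×10⁻⁵ einstein.
Absorbed by unknown: 0.229 × 9.606×10⁻⁵ = 2.200×10⁻⁵ mol.
Φ(unknown) = 6.03×10⁻⁶ / 2.200×10⁻⁵ = 0.27.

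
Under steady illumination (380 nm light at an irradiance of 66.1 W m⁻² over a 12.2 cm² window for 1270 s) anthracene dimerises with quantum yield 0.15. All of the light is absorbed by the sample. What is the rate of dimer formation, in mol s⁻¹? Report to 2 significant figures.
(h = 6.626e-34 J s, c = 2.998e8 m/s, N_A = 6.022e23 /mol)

3.8e-8 mol s⁻¹

Photon energy at 380 nm: hc/λ = (6.626e-34)(2.998e8)/(380e-9) = 5.228e-19 J.
Energy delivered: (66.1 W m⁻²)(12.2e-4 m²)(1270 s) = 102.4 J.
Photons incident: 102.4 / 5.228e-19 = 1.959e20, i.e. 1.959e20/6.022e23 = 3.253e-4 mol.
Product formed: 0.15 × 3.253e-4 = 4.879e-5 mol.
Rate: 4.879e-5 / 1270 s = 3.8e-8 mol s⁻¹.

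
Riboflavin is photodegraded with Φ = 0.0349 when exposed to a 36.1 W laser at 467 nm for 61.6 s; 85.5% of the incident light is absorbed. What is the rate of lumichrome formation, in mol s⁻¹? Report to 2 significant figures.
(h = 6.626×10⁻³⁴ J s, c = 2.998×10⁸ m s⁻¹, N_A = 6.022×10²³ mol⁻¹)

4.2×10⁻⁶ mol s⁻¹

Photon energy at 467 nm: hc/λ = (6.626×10⁻³⁴)(2.998×10⁸)/(467×10⁻⁹) = 4.254×10⁻¹⁹ J.
Energy delivered: (36.1 W)(61.6 s) = 2224 J.
Photons incident: 2224 / 4.254×10⁻¹⁹ = 5.228×10²¹, i.e. 5.228×10²¹/6.022×10²³ = 0.008682 mol.
Photons absorbed: 0.855 × 0.008682 = 0.007423 mol.
Product formed: 0.0349 × 0.007423 = 2.591×10⁻⁴ mol.
Rate: 2.591×10⁻⁴ / 61.6 s = 4.2×10⁻⁶ mol s⁻¹.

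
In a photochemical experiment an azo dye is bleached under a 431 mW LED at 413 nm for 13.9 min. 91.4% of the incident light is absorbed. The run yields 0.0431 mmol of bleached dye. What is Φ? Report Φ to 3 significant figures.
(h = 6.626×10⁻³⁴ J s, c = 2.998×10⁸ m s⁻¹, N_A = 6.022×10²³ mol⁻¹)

Φ = 0.0380

Product: 0.0431 mmol = 4.31×10⁻⁵ mol.
Photon energy at 413 nm: hc/λ = (6.626×10⁻³⁴)(2.998×10⁸)/(413×10⁻⁹) = 4.810×10⁻¹⁹ J.
Energy delivered: (431 mW)(834 s) = 359.5 J.
Photons incident: 359.5 / 4.810×10⁻¹⁹ = 7.474×10²⁰, i.e. 7.474×10²⁰/6.022×10²³ = 0.001241 mol.
Photons absorbed: 0.914 × 0.001241 = 0.001134 mol.
Φ = 4.31×10⁻⁵ mol / 0.001134 mol photons = 0.0380.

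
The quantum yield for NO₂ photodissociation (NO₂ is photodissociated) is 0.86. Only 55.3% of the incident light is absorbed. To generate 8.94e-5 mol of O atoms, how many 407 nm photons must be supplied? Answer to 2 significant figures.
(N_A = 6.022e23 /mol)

1.1e20 photons

Photons that must be absorbed: 8.94e-5 / 0.86 = 1.040e-4 mol.
Incident photons needed: 1.040e-4 / 0.553 = 1.881e-4 mol.
Photon count: 1.881e-4 × 6.022e23 = 1.1e20.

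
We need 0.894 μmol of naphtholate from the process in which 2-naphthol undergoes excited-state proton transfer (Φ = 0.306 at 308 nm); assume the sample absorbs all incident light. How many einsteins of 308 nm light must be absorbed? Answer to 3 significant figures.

2.92e-6 einstein

Product: 0.894 μmol = 8.94e-7 mol.
Photons that must be absorbed: 8.94e-7 / 0.306 = 2.922e-6 mol.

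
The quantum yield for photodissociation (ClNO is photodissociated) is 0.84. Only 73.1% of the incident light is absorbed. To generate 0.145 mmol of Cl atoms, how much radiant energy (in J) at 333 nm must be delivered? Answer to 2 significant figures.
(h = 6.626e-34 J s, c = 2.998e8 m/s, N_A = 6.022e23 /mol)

Product: 0.145 mmol = 1.45e-4 mol.
Photons that must be absorbed: 1.45e-4 / 0.84 = 1.726e-4 mol.
Incident photons needed: 1.726e-4 / 0.731 = 2.361e-4 mol.
Photon energy: hc/λ = 5.965e-19 J; per mole, 3.592e5 J mol⁻¹.
Energy required: 2.361e-4 × 3.592e5 = 85 J.

85 J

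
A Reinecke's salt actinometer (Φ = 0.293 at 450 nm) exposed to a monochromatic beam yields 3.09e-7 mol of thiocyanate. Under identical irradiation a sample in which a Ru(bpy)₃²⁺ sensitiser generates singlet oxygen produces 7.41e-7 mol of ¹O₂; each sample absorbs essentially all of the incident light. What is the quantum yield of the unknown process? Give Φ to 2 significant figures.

Φ = 0.70

Photons absorbed by the actinometer: 3.09e-7 / 0.293 = 1.055e-6 mol.
Φ(unknown) = 7.41e-7 / 1.055e-6 = 0.70.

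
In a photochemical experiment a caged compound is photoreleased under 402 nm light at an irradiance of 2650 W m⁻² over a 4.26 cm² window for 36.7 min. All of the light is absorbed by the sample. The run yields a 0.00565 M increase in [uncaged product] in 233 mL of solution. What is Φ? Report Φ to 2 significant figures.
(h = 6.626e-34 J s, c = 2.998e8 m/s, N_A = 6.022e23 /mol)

Product: (0.00565 M)(0.233 L) = 0.001316 mol.
Photon energy at 402 nm: hc/λ = (6.626e-34)(2.998e8)/(402e-9) = 4.941e-19 J.
Energy delivered: (2650 W m⁻²)(4.26e-4 m²)(2202 s) = 2486 J.
Photons incident: 2486 / 4.941e-19 = 5.031e21, i.e. 5.031e21/6.022e23 = 0.008354 mol.
Φ = 0.001316 mol / 0.008354 mol photons = 0.16.

Φ = 0.16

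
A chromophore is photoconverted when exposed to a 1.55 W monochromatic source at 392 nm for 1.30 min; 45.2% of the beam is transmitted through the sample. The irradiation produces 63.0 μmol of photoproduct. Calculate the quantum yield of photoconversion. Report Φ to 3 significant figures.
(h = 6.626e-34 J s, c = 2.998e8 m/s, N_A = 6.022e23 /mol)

Φ = 0.290

Product: 63.0 μmol = 6.30e-5 mol.
Photon energy at 392 nm: hc/λ = (6.626e-34)(2.998e8)/(392e-9) = 5.068e-19 J.
Energy delivered: (1.55 W)(78 s) = 120.9 J.
Photons incident: 120.9 / 5.068e-19 = 2.386e20, i.e. 2.386e20/6.022e23 = 3.962e-4 mol.
Fraction absorbed: 1 − 45.2/100 = 0.5480.
Photons absorbed: 0.5480 × 3.962e-4 = 2.171e-4 mol.
Φ = 6.30e-5 mol / 2.171e-4 mol photons = 0.290.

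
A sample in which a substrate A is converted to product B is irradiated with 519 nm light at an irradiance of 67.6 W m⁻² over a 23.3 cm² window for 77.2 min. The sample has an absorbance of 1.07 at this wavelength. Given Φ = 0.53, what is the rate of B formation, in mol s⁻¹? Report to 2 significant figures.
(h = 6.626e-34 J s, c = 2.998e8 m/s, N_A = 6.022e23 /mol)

Photon energy at 519 nm: hc/λ = (6.626e-34)(2.998e8)/(519e-9) = 3.828e-19 J.
Energy delivered: (67.6 W m⁻²)(23.3e-4 m²)(4632 s) = 729.6 J.
Photons incident: 729.6 / 3.828e-19 = 1.906e21, i.e. 1.906e21/6.022e23 = 0.003165 mol.
Fraction absorbed: 1 − 10^(−1.07) = 0.9149.
Photons absorbed: 0.9149 × 0.003165 = 0.002896 mol.
Product formed: 0.53 × 0.002896 = 0.001535 mol.
Rate: 0.001535 / 4632 s = 3.3e-7 mol s⁻¹.

3.3e-7 mol s⁻¹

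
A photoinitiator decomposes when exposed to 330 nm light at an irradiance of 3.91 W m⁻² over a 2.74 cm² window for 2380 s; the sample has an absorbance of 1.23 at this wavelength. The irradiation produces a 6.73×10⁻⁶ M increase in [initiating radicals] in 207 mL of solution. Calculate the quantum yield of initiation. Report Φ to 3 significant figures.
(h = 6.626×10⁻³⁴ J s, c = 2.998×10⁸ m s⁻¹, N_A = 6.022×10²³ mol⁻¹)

Product: (6.73×10⁻⁶ M)(0.207 L) = 1.393×10⁻⁶ mol.
Photon energy at 330 nm: hc/λ = (6.626×10⁻³⁴)(2.998×10⁸)/(330×10⁻⁹) = 6.020×10⁻¹⁹ J.
Energy delivered: (3.91 W m⁻²)(2.74×10⁻⁴ m²)(2380 s) = 2.550 J.
Photons incident: 2.550 / 6.020×10⁻¹⁹ = 4.236×10¹⁸, i.e. 4.236×10¹⁸/6.022×10²³ = 7.034×10⁻⁶ mol.
Fraction absorbed: 1 − 10^(−1.23) = 0.9411.
Photons absorbed: 0.9411 × 7.034×10⁻⁶ = 6.620×10⁻⁶ mol.
Φ = 1.393×10⁻⁶ mol / 6.620×10⁻⁶ mol photons = 0.210.

Φ = 0.210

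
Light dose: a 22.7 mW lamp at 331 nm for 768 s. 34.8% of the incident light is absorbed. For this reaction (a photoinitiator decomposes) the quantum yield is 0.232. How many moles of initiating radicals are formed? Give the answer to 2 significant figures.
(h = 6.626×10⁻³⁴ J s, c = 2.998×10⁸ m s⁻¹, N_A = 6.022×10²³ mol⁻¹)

Photon energy at 331 nm: hc/λ = (6.626×10⁻³⁴)(2.998×10⁸)/(331×10⁻⁹) = 6.001×10⁻¹⁹ J.
Energy delivered: (22.7 mW)(768 s) = 17.43 J.
Photons incident: 17.43 / 6.001×10⁻¹⁹ = 2.905×10¹⁹, i.e. 2.905×10¹⁹/6.022×10²³ = 4.824×10⁻⁵ mol.
Photons absorbed: 0.348 × 4.824×10⁻⁵ = 1.679×10⁻⁵ mol.
Product: Φ × n_abs = 0.232 × 1.679×10⁻⁵ = 3.895×10⁻⁶ mol.

3.9×10⁻⁶ mol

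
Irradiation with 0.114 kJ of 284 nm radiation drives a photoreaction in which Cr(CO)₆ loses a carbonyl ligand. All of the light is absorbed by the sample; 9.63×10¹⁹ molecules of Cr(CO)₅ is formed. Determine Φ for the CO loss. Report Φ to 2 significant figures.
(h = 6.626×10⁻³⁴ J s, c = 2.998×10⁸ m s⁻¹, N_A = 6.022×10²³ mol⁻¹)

Φ = 0.59

Product: 9.63×10¹⁹ / 6.022×10²³ = 1.599×10⁻⁴ mol.
Photon energy at 284 nm: hc/λ = (6.626×10⁻³⁴)(2.998×10⁸)/(284×10⁻⁹) = 6.995×10⁻¹⁹ J.
Incident energy: 0.114 kJ = 114 J.
Photons incident: 114 / 6.995×10⁻¹⁹ = 1.630×10²⁰, i.e. 1.630×10²⁰/6.022×10²³ = 2.707×10⁻⁴ mol.
Φ = 1.599×10⁻⁴ mol / 2.707×10⁻⁴ mol photons = 0.59.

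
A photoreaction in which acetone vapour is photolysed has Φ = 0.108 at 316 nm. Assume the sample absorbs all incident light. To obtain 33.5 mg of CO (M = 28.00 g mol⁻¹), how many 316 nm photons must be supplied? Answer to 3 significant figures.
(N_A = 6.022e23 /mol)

6.67e21 photons

Product: 33.5 mg / 28.00 g mol⁻¹ = 0.001196 mol.
Photons that must be absorbed: 0.001196 / 0.108 = 0.01107 mol.
Photon count: 0.01107 × 6.022e23 = 6.67e21.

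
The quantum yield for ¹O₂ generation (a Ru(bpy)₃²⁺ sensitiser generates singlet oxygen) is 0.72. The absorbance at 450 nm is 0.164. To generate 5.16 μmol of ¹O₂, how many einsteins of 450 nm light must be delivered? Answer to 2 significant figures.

Product: 5.16 μmol = 5.16×10⁻⁶ mol.
Photons that must be absorbed: 5.16×10⁻⁶ / 0.72 = 7.167×10⁻⁶ mol.
Fraction absorbed: 1 − 10^(−0.164) = 0.3145.
Incident photons needed: 7.167×10⁻⁶ / 0.3145 = 2.279×10⁻⁵ mol.

2.3×10⁻⁵ einstein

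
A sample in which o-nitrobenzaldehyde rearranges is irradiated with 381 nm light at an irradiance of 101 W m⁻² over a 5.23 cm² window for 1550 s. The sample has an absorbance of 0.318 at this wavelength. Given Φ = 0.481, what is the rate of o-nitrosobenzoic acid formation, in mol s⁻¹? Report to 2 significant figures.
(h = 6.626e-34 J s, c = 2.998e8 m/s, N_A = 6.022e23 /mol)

4.2e-8 mol s⁻¹

Photon energy at 381 nm: hc/λ = (6.626e-34)(2.998e8)/(381e-9) = 5.214e-19 J.
Energy delivered: (101 W m⁻²)(5.23e-4 m²)(1550 s) = 81.88 J.
Photons incident: 81.88 / 5.214e-19 = 1.570e20, i.e. 1.570e20/6.022e23 = 2.607e-4 mol.
Fraction absorbed: 1 − 10^(−0.318) = 0.5192.
Photons absorbed: 0.5192 × 2.607e-4 = 1.354e-4 mol.
Product formed: 0.481 × 1.354e-4 = 6.513e-5 mol.
Rate: 6.513e-5 / 1550 s = 4.2e-8 mol s⁻¹.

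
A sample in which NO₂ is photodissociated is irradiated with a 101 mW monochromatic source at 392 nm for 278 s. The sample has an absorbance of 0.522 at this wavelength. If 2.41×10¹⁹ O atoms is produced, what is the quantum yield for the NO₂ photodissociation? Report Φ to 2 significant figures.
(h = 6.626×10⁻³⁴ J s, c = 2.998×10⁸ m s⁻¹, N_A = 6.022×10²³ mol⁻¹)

Φ = 0.62

Product: 2.41×10¹⁹ / 6.022×10²³ = 4.002×10⁻⁵ mol.
Photon energy at 392 nm: hc/λ = (6.626×10⁻³⁴)(2.998×10⁸)/(392×10⁻⁹) = 5.068×10⁻¹⁹ J.
Energy delivered: (101 mW)(278 s) = 28.08 J.
Photons incident: 28.08 / 5.068×10⁻¹⁹ = 5.541×10¹⁹, i.e. 5.541×10¹⁹/6.022×10²³ = 9.201×10⁻⁵ mol.
Fraction absorbed: 1 − 10^(−0.522) = 0.6994.
Photons absorbed: 0.6994 × 9.201×10⁻⁵ = 6.435×10⁻⁵ mol.
Φ = 4.002×10⁻⁵ mol / 6.435×10⁻⁵ mol photons = 0.62.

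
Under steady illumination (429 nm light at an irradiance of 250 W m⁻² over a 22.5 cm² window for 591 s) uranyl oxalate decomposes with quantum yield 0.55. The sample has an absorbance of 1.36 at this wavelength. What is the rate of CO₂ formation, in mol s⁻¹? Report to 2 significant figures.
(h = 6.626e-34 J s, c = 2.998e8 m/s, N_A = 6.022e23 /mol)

1.1e-6 mol s⁻¹

Photon energy at 429 nm: hc/λ = (6.626e-34)(2.998e8)/(429e-9) = 4.630e-19 J.
Energy delivered: (250 W m⁻²)(22.5e-4 m²)(591 s) = 332.4 J.
Photons incident: 332.4 / 4.630e-19 = 7.179e20, i.e. 7.179e20/6.022e23 = 0.001192 mol.
Fraction absorbed: 1 − 10^(−1.36) = 0.9563.
Photons absorbed: 0.9563 × 0.001192 = 0.001140 mol.
Product formed: 0.55 × 0.001140 = 6.270e-4 mol.
Rate: 6.270e-4 / 591 s = 1.1e-6 mol s⁻¹.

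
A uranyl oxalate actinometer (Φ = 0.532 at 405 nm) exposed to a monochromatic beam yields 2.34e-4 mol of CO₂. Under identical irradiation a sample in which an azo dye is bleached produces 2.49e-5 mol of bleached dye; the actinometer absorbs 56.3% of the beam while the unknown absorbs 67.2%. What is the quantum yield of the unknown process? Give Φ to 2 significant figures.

Φ = 0.047

Photons absorbed by the actinometer: 2.34e-4 / 0.532 = 4.398e-4 mol.
Incident flux: 4.398e-4 / 0.563 = 7.812e-4 einstein.
Absorbed by unknown: 0.672 × 7.812e-4 = 5.250e-4 mol.
Φ(unknown) = 2.49e-5 / 5.250e-4 = 0.047.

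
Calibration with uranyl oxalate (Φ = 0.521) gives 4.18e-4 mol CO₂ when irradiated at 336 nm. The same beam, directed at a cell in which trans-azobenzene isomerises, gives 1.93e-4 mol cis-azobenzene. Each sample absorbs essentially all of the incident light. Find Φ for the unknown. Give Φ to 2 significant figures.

Φ = 0.24

Photons absorbed by the actinometer: 4.18e-4 / 0.521 = 8.023e-4 mol.
Φ(unknown) = 1.93e-4 / 8.023e-4 = 0.24.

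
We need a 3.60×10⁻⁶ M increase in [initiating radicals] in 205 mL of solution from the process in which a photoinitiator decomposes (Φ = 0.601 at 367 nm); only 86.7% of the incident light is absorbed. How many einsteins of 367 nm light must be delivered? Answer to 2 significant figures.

Product: (3.60×10⁻⁶ M)(0.205 L) = 7.380×10⁻⁷ mol.
Photons that must be absorbed: 7.380×10⁻⁷ / 0.601 = 1.228×10⁻⁶ mol.
Incident photons needed: 1.228×10⁻⁶ / 0.867 = 1.416×10⁻⁶ mol.

1.4×10⁻⁶ einstein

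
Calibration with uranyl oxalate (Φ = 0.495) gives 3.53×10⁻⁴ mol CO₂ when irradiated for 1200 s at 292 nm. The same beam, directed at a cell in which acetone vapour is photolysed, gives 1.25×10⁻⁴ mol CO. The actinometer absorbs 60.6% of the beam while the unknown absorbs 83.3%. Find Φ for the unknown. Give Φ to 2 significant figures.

Photons absorbed by the actinometer: 3.53×10⁻⁴ / 0.495 = 7.131×10⁻⁴ mol.
Incident flux: 7.131×10⁻⁴ / 0.606 = 0.001177 einstein.
Absorbed by unknown: 0.833 × 0.001177 = 9.804×10⁻⁴ mol.
Φ(unknown) = 1.25×10⁻⁴ / 9.804×10⁻⁴ = 0.13.

Φ = 0.13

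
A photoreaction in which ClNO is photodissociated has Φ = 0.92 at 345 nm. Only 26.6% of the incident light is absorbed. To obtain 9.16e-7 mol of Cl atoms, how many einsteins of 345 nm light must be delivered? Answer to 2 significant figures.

3.7e-6 einstein

Photons that must be absorbed: 9.16e-7 / 0.92 = 9.957e-7 mol.
Incident photons needed: 9.957e-7 / 0.266 = 3.743e-6 mol.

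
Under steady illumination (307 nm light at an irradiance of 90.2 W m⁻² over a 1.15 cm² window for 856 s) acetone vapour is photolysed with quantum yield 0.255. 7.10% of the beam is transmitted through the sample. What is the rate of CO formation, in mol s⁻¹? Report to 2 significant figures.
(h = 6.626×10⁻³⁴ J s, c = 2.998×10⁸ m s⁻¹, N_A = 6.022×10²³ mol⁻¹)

Photon energy at 307 nm: hc/λ = (6.626×10⁻³⁴)(2.998×10⁸)/(307×10⁻⁹) = 6.471×10⁻¹⁹ J.
Energy delivered: (90.2 W m⁻²)(1.15×10⁻⁴ m²)(856 s) = 8.879 J.
Photons incident: 8.879 / 6.471×10⁻¹⁹ = 1.372×10¹⁹, i.e. 1.372×10¹⁹/6.022×10²³ = 2.278×10⁻⁵ mol.
Fraction absorbed: 1 − 7.10/100 = 0.9290.
Photons absorbed: 0.9290 × 2.278×10⁻⁵ = 2.116×10⁻⁵ mol.
Product formed: 0.255 × 2.116×10⁻⁵ = 5.396×10⁻⁶ mol.
Rate: 5.396×10⁻⁶ / 856 s = 6.3×10⁻⁹ mol s⁻¹.

6.3×10⁻⁹ mol s⁻¹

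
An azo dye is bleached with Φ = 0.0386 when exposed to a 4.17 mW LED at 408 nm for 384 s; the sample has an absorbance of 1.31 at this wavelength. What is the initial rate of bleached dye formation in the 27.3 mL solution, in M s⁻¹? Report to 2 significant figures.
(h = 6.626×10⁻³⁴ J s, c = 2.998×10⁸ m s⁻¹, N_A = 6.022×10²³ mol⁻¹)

1.9×10⁻⁸ M s⁻¹

Photon energy at 408 nm: hc/λ = (6.626×10⁻³⁴)(2.998×10⁸)/(408×10⁻⁹) = 4.869×10⁻¹⁹ J.
Energy delivered: (4.17 mW)(384 s) = 1.601 J.
Photons incident: 1.601 / 4.869×10⁻¹⁹ = 3.288×10¹⁸, i.e. 3.288×10¹⁸/6.022×10²³ = 5.460×10⁻⁶ mol.
Fraction absorbed: 1 − 10^(−1.31) = 0.9510.
Photons absorbed: 0.9510 × 5.460×10⁻⁶ = 5.192×10⁻⁶ mol.
Product formed: 0.0386 × 5.192×10⁻⁶ = 2.004×10⁻⁷ mol.
Rate: 2.004×10⁻⁷ mol / (384 s × 0.0273 L) = 1.9×10⁻⁸ M s⁻¹.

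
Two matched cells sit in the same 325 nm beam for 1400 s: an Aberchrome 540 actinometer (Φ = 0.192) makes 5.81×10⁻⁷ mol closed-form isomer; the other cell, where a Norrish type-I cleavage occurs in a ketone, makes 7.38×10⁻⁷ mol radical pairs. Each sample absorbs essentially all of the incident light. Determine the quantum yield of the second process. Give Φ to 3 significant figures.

Photons absorbed by the actinometer: 5.81×10⁻⁷ / 0.192 = 3.026×10⁻⁶ mol.
Φ(unknown) = 7.38×10⁻⁷ / 3.026×10⁻⁶ = 0.244.

Φ = 0.244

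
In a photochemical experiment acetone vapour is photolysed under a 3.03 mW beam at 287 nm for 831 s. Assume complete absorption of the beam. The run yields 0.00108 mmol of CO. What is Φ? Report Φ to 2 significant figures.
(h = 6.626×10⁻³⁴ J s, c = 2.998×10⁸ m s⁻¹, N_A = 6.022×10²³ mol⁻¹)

Product: 0.00108 mmol = 1.08×10⁻⁶ mol.
Photon energy at 287 nm: hc/λ = (6.626×10⁻³⁴)(2.998×10⁸)/(287×10⁻⁹) = 6.922×10⁻¹⁹ J.
Energy delivered: (3.03 mW)(831 s) = 2.518 J.
Photons incident: 2.518 / 6.922×10⁻¹⁹ = 3.638×10¹⁸, i.e. 3.638×10¹⁸/6.022×10²³ = 6.041×10⁻⁶ mol.
Φ = 1.08×10⁻⁶ mol / 6.041×10⁻⁶ mol photons = 0.18.

Φ = 0.18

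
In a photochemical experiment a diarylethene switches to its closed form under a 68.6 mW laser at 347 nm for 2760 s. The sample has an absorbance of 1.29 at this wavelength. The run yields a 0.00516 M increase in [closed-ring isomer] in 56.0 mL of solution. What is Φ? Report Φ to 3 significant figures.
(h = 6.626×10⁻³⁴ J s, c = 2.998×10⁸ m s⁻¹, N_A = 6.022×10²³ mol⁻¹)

Product: (0.00516 M)(0.056 L) = 2.890×10⁻⁴ mol.
Photon energy at 347 nm: hc/λ = (6.626×10⁻³⁴)(2.998×10⁸)/(347×10⁻⁹) = 5.725×10⁻¹⁹ J.
Energy delivered: (68.6 mW)(2760 s) = 189.3 J.
Photons incident: 189.3 / 5.725×10⁻¹⁹ = 3.307×10²⁰, i.e. 3.307×10²⁰/6.022×10²³ = 5.492×10⁻⁴ mol.
Fraction absorbed: 1 − 10^(−1.29) = 0.9487.
Photons absorbed: 0.9487 × 5.492×10⁻⁴ = 5.210×10⁻⁴ mol.
Φ = 2.890×10⁻⁴ mol / 5.210×10⁻⁴ mol photons = 0.555.

Φ = 0.555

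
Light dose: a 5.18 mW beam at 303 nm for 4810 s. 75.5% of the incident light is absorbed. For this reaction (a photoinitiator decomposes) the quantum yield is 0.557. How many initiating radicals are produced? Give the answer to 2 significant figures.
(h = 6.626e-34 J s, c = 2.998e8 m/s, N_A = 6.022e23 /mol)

1.6e19 initiating radicals

Photon energy at 303 nm: hc/λ = (6.626e-34)(2.998e8)/(303e-9) = 6.556e-19 J.
Energy delivered: (5.18 mW)(4810 s) = 24.92 J.
Photons incident: 24.92 / 6.556e-19 = 3.801e19, i.e. 3.801e19/6.022e23 = 6.312e-5 mol.
Photons absorbed: 0.755 × 6.312e-5 = 4.766e-5 mol.
Product: Φ × n_abs = 0.557 × 4.766e-5 = 2.655e-5 mol.
As a count: 2.655e-5 × 6.022e23 = 1.6e19.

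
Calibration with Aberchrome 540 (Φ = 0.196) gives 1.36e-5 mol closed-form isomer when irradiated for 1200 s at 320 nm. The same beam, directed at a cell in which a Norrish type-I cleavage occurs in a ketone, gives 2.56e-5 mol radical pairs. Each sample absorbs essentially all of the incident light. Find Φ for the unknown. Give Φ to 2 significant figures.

Φ = 0.37

Photons absorbed by the actinometer: 1.36e-5 / 0.196 = 6.939e-5 mol.
Φ(unknown) = 2.56e-5 / 6.939e-5 = 0.37.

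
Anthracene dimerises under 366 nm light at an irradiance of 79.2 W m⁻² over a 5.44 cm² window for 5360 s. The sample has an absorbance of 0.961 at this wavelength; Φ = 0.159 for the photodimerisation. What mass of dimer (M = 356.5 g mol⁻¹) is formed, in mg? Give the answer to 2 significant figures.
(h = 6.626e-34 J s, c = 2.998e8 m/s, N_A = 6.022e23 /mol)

36 mg

Photon energy at 366 nm: hc/λ = (6.626e-34)(2.998e8)/(366e-9) = 5.428e-19 J.
Energy delivered: (79.2 W m⁻²)(5.44e-4 m²)(5360 s) = 230.9 J.
Photons incident: 230.9 / 5.428e-19 = 4.254e20, i.e. 4.254e20/6.022e23 = 7.064e-4 mol.
Fraction absorbed: 1 − 10^(−0.961) = 0.8906.
Photons absorbed: 0.8906 × 7.064e-4 = 6.291e-4 mol.
Product: Φ × n_abs = 0.159 × 6.291e-4 = 1.000e-4 mol.
Mass: 1.000e-4 × 356.5 = 0.03565 g = 36 mg.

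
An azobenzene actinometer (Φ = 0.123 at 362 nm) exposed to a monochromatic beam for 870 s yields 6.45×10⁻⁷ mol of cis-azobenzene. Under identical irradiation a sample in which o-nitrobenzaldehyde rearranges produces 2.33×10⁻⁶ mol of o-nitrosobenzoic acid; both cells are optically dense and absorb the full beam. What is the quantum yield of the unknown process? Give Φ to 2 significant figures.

Photons absorbed by the actinometer: 6.45×10⁻⁷ / 0.123 = 5.244×10⁻⁶ mol.
Φ(unknown) = 2.33×10⁻⁶ / 5.244×10⁻⁶ = 0.44.

Φ = 0.44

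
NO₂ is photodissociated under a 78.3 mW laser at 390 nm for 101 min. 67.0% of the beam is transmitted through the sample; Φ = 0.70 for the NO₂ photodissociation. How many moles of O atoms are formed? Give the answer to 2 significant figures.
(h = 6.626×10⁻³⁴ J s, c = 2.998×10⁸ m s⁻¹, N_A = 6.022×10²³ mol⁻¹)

Photon energy at 390 nm: hc/λ = (6.626×10⁻³⁴)(2.998×10⁸)/(390×10⁻⁹) = 5.094×10⁻¹⁹ J.
Energy delivered: (78.3 mW)(6060 s) = 474.5 J.
Photons incident: 474.5 / 5.094×10⁻¹⁹ = 9.315×10²⁰, i.e. 9.315×10²⁰/6.022×10²³ = 0.001547 mol.
Fraction absorbed: 1 − 67.0/100 = 0.3300.
Photons absorbed: 0.3300 × 0.001547 = 5.105×10⁻⁴ mol.
Product: Φ × n_abs = 0.70 × 5.105×10⁻⁴ = 3.574×10⁻⁴ mol.

3.6×10⁻⁴ mol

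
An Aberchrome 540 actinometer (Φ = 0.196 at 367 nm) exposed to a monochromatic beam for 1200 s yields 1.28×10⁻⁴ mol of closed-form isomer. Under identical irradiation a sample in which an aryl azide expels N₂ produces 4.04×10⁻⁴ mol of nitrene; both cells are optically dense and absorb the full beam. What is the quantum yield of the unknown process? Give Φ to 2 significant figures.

Photons absorbed by the actinometer: 1.28×10⁻⁴ / 0.196 = 6.531×10⁻⁴ mol.
Φ(unknown) = 4.04×10⁻⁴ / 6.531×10⁻⁴ = 0.62.

Φ = 0.62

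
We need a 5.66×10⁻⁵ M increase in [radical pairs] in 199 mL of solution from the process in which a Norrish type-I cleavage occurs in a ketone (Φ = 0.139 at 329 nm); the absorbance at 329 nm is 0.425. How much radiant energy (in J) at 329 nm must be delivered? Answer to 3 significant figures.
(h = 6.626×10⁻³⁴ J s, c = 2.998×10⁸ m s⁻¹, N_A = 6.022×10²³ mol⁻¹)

47.2 J

Product: (5.66×10⁻⁵ M)(0.199 L) = 1.126×10⁻⁵ mol.
Photons that must be absorbed: 1.126×10⁻⁵ / 0.139 = 8.101×10⁻⁵ mol.
Fraction absorbed: 1 − 10^(−0.425) = 0.6242.
Incident photons needed: 8.101×10⁻⁵ / 0.6242 = 1.298×10⁻⁴ mol.
Photon energy: hc/λ = 6.038×10⁻¹⁹ J; per mole, 3.636×10⁵ J mol⁻¹.
Energy required: 1.298×10⁻⁴ × 3.636×10⁵ = 47.2 J.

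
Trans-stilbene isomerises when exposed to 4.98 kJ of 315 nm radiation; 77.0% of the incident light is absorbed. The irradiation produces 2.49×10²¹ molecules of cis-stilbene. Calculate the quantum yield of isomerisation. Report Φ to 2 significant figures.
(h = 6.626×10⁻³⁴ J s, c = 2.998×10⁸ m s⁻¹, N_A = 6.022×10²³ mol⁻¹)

Product: 2.49×10²¹ / 6.022×10²³ = 0.004135 mol.
Photon energy at 315 nm: hc/λ = (6.626×10⁻³⁴)(2.998×10⁸)/(315×10⁻⁹) = 6.306×10⁻¹⁹ J.
Incident energy: 4.98 kJ = 4980 J.
Photons incident: 4980 / 6.306×10⁻¹⁹ = 7.897×10²¹, i.e. 7.897×10²¹/6.022×10²³ = 0.01311 mol.
Photons absorbed: 0.770 × 0.01311 = 0.01009 mol.
Φ = 0.004135 mol / 0.01009 mol photons = 0.41.

Φ = 0.41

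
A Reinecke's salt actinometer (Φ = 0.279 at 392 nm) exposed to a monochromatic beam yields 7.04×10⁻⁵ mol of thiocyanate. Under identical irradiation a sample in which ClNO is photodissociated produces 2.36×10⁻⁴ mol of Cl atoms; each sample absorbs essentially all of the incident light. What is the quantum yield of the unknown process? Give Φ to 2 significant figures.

Φ = 0.94

Photons absorbed by the actinometer: 7.04×10⁻⁵ / 0.279 = 2.523×10⁻⁴ mol.
Φ(unknown) = 2.36×10⁻⁴ / 2.523×10⁻⁴ = 0.94.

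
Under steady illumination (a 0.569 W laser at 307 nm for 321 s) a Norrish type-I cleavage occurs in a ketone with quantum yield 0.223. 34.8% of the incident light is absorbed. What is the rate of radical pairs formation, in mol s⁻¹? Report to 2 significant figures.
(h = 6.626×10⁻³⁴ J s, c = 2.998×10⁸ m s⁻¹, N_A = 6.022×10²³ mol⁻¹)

Photon energy at 307 nm: hc/λ = (6.626×10⁻³⁴)(2.998×10⁸)/(307×10⁻⁹) = 6.471×10⁻¹⁹ J.
Energy delivered: (0.569 W)(321 s) = 182.6 J.
Photons incident: 182.6 / 6.471×10⁻¹⁹ = 2.822×10²⁰, i.e. 2.822×10²⁰/6.022×10²³ = 4.686×10⁻⁴ mol.
Photons absorbed: 0.348 × 4.686×10⁻⁴ = 1.631×10⁻⁴ mol.
Product formed: 0.223 × 1.631×10⁻⁴ = 3.637×10⁻⁵ mol.
Rate: 3.637×10⁻⁵ / 321 s = 1.1×10⁻⁷ mol s⁻¹.

1.1×10⁻⁷ mol s⁻¹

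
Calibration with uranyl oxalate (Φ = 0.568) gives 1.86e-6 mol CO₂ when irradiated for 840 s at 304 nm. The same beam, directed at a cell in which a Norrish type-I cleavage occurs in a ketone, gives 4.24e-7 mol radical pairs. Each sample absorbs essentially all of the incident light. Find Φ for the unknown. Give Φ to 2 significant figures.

Photons absorbed by the actinometer: 1.86e-6 / 0.568 = 3.275e-6 mol.
Φ(unknown) = 4.24e-7 / 3.275e-6 = 0.13.

Φ = 0.13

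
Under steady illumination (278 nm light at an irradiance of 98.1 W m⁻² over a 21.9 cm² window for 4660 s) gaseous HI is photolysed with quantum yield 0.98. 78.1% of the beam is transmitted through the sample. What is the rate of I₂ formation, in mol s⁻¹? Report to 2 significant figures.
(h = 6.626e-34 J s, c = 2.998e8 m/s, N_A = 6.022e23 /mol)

Photon energy at 278 nm: hc/λ = (6.626e-34)(2.998e8)/(278e-9) = 7.146e-19 J.
Energy delivered: (98.1 W m⁻²)(21.9e-4 m²)(4660 s) = 1001 J.
Photons incident: 1001 / 7.146e-19 = 1.401e21, i.e. 1.401e21/6.022e23 = 0.002326 mol.
Fraction absorbed: 1 − 78.1/100 = 0.2190.
Photons absorbed: 0.2190 × 0.002326 = 5.094e-4 mol.
Product formed: 0.98 × 5.094e-4 = 4.992e-4 mol.
Rate: 4.992e-4 / 4660 s = 1.1e-7 mol s⁻¹.

1.1e-7 mol s⁻¹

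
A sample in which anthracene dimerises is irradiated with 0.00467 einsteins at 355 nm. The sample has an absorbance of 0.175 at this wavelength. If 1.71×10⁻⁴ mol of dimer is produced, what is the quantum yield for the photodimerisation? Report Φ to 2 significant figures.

Fraction absorbed: 1 − 10^(−0.175) = 0.3317.
Photons absorbed: 0.3317 × 0.00467 = 0.001549 mol.
Φ = 1.71×10⁻⁴ mol / 0.001549 mol photons = 0.11.

Φ = 0.11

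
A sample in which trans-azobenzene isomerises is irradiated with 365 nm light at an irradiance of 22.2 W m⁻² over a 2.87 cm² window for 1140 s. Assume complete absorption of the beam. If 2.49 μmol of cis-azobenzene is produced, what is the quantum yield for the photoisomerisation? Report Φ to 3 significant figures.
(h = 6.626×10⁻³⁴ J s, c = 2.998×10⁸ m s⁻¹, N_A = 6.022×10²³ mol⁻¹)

Product: 2.49 μmol = 2.49×10⁻⁶ mol.
Photon energy at 365 nm: hc/λ = (6.626×10⁻³⁴)(2.998×10⁸)/(365×10⁻⁹) = 5.442×10⁻¹⁹ J.
Energy delivered: (22.2 W m⁻²)(2.87×10⁻⁴ m²)(1140 s) = 7.263 J.
Photons incident: 7.263 / 5.442×10⁻¹⁹ = 1.335×10¹⁹, i.e. 1.335×10¹⁹/6.022×10²³ = 2.217×10⁻⁵ mol.
Φ = 2.49×10⁻⁶ mol / 2.217×10⁻⁵ mol photons = 0.112.

Φ = 0.112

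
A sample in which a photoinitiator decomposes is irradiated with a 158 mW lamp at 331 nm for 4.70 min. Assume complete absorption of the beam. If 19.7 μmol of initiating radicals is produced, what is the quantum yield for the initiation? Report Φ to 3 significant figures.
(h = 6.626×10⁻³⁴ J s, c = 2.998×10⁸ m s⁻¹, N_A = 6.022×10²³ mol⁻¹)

Φ = 0.160

Product: 19.7 μmol = 1.97×10⁻⁵ mol.
Photon energy at 331 nm: hc/λ = (6.626×10⁻³⁴)(2.998×10⁸)/(331×10⁻⁹) = 6.001×10⁻¹⁹ J.
Energy delivered: (158 mW)(282 s) = 44.56 J.
Photons incident: 44.56 / 6.001×10⁻¹⁹ = 7.425×10¹⁹, i.e. 7.425×10¹⁹/6.022×10²³ = 1.233×10⁻⁴ mol.
Φ = 1.97×10⁻⁵ mol / 1.233×10⁻⁴ mol photons = 0.160.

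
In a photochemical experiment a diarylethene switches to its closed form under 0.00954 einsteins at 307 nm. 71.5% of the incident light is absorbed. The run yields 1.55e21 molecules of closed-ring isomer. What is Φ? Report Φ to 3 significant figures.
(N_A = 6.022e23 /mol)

Product: 1.55e21 / 6.022e23 = 0.002574 mol.
Photons absorbed: 0.715 × 0.00954 = 0.006821 mol.
Φ = 0.002574 mol / 0.006821 mol photons = 0.377.

Φ = 0.377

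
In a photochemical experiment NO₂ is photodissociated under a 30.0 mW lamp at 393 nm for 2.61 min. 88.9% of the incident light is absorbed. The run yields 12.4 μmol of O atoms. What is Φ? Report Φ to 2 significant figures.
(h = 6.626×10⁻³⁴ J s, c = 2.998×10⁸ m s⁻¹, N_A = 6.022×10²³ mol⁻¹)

Product: 12.4 μmol = 1.24×10⁻⁵ mol.
Photon energy at 393 nm: hc/λ = (6.626×10⁻³⁴)(2.998×10⁸)/(393×10⁻⁹) = 5.055×10⁻¹⁹ J.
Energy delivered: (30.0 mW)(156.6 s) = 4.698 J.
Photons incident: 4.698 / 5.055×10⁻¹⁹ = 9.294×10¹⁸, i.e. 9.294×10¹⁸/6.022×10²³ = 1.543×10⁻⁵ mol.
Photons absorbed: 0.889 × 1.543×10⁻⁵ = 1.372×10⁻⁵ mol.
Φ = 1.24×10⁻⁵ mol / 1.372×10⁻⁵ mol photons = 0.90.

Φ = 0.90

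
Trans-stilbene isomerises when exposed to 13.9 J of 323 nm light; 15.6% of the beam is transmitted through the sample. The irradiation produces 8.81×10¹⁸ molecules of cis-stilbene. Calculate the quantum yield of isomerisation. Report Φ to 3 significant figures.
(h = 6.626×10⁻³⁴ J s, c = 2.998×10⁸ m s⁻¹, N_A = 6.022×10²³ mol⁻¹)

Φ = 0.462

Product: 8.81×10¹⁸ / 6.022×10²³ = 1.463×10⁻⁵ mol.
Photon energy at 323 nm: hc/λ = (6.626×10⁻³⁴)(2.998×10⁸)/(323×10⁻⁹) = 6.150×10⁻¹⁹ J.
Photons incident: 13.9 / 6.150×10⁻¹⁹ = 2.260×10¹⁹, i.e. 2.260×10¹⁹/6.022×10²³ = 3.753×10⁻⁵ mol.
Fraction absorbed: 1 − 15.6/100 = 0.8440.
Photons absorbed: 0.8440 × 3.753×10⁻⁵ = 3.168×10⁻⁵ mol.
Φ = 1.463×10⁻⁵ mol / 3.168×10⁻⁵ mol photons = 0.462.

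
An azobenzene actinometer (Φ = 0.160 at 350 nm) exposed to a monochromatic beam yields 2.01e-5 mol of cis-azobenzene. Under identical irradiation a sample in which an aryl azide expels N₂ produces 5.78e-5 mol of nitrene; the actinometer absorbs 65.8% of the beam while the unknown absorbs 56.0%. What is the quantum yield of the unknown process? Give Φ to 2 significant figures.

Photons absorbed by the actinometer: 2.01e-5 / 0.160 = 1.256e-4 mol.
Incident flux: 1.256e-4 / 0.658 = 1.909e-4 einstein.
Absorbed by unknown: 0.560 × 1.909e-4 = 1.069e-4 mol.
Φ(unknown) = 5.78e-5 / 1.069e-4 = 0.54.

Φ = 0.54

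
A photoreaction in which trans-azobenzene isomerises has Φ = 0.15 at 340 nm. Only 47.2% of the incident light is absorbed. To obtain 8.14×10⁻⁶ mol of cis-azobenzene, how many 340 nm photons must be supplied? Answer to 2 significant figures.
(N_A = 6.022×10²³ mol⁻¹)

6.9×10¹⁹ photons

Photons that must be absorbed: 8.14×10⁻⁶ / 0.15 = 5.427×10⁻⁵ mol.
Incident photons needed: 5.427×10⁻⁵ / 0.472 = 1.150×10⁻⁴ mol.
Photon count: 1.150×10⁻⁴ × 6.022×10²³ = 6.9×10¹⁹.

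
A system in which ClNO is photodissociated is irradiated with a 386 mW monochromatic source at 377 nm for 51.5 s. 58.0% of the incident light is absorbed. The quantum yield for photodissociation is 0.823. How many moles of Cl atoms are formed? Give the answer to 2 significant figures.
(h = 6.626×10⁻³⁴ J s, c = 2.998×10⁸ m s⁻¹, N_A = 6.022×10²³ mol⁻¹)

Photon energy at 377 nm: hc/λ = (6.626×10⁻³⁴)(2.998×10⁸)/(377×10⁻⁹) = 5.269×10⁻¹⁹ J.
Energy delivered: (386 mW)(51.5 s) = 19.88 J.
Photons incident: 19.88 / 5.269×10⁻¹⁹ = 3.773×10¹⁹, i.e. 3.773×10¹⁹/6.022×10²³ = 6.265×10⁻⁵ mol.
Photons absorbed: 0.580 × 6.265×10⁻⁵ = 3.634×10⁻⁵ mol.
Product: Φ × n_abs = 0.823 × 3.634×10⁻⁵ = 2.991×10⁻⁵ mol.

3.0×10⁻⁵ mol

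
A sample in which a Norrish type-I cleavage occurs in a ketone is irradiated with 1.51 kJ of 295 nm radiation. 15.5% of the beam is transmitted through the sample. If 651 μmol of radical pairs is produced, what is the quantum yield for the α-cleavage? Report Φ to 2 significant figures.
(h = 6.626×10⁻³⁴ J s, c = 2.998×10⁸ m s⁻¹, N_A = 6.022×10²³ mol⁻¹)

Product: 651 μmol = 6.51×10⁻⁴ mol.
Photon energy at 295 nm: hc/λ = (6.626×10⁻³⁴)(2.998×10⁸)/(295×10⁻⁹) = 6.734×10⁻¹⁹ J.
Incident energy: 1.51 kJ = 1510 J.
Photons incident: 1510 / 6.734×10⁻¹⁹ = 2.242×10²¹, i.e. 2.242×10²¹/6.022×10²³ = 0.003723 mol.
Fraction absorbed: 1 − 15.5/100 = 0.8450.
Photons absorbed: 0.8450 × 0.003723 = 0.003146 mol.
Φ = 6.51×10⁻⁴ mol / 0.003146 mol photons = 0.21.

Φ = 0.21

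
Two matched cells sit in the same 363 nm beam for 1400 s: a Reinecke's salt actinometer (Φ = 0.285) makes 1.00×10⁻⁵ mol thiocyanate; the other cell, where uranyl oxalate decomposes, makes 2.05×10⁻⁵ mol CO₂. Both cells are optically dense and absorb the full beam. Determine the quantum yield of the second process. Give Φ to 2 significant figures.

Photons absorbed by the actinometer: 1.00×10⁻⁵ / 0.285 = 3.509×10⁻⁵ mol.
Φ(unknown) = 2.05×10⁻⁵ / 3.509×10⁻⁵ = 0.58.

Φ = 0.58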